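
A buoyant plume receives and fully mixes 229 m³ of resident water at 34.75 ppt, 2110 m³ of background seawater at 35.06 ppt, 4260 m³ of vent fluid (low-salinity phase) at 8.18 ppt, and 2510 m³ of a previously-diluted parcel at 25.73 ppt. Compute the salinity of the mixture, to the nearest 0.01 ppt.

Mass of salt is conserved:
salt = 229×34.75 + 2,110×35.06 + 4,260×8.18 + 2,510×25.73 = 7,957.75 + 73,976.6 + 34,846.8 + 64,582.3 = 181,363.45
volume = 229 + 2,110 + 4,260 + 2,510 = 9,109 m³
S = 181,363.45 / 9,109 = 19.9104 ppt

19.91 ppt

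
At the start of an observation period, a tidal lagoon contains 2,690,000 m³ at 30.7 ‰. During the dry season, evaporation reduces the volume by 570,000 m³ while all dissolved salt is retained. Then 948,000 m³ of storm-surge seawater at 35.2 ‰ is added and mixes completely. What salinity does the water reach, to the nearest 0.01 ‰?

After evaporation: salt = 2,690,000×30.7 = 82,583,000; volume = 2,690,000 − 570,000 = 2,120,000 m³
After mixing: salt = 82,583,000 + 948,000×35.2 = 115,952,600; volume = 2,120,000 + 948,000 = 3,068,000 m³
S = 115,952,600 / 3,068,000 = 37.7942 ‰

37.79 ‰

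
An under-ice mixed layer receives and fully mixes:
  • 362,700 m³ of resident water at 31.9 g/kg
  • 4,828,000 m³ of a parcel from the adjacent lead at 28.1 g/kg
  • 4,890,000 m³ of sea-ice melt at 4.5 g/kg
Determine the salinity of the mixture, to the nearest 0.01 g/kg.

Total salt / total volume:
salt = 362,700×31.9 + 4,828,000×28.1 + 4,890,000×4.5 = 11,570,130 + 135,666,800 + 22,005,000 = 169,241,930
volume = 362,700 + 4,828,000 + 4,890,000 = 10,080,700 m³
S = 169,241,930 / 10,080,700 = 16.7887 g/kg

16.79 g/kg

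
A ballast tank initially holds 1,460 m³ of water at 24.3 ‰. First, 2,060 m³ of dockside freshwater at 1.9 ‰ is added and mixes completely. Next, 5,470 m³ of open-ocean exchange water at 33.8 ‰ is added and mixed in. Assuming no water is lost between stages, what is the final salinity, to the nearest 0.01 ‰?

24.95 ‰

Salt balance:
Initial salt = 1,460×24.3 = 35,478
After stage 1: salt = 35,478 + 2,060×1.9 = 39,392; volume = 3,520 m³; S = 11.191 ‰
After stage 2: salt = 39,392 + 5,470×33.8 = 224,278; volume = 8,990 m³
S = 224,278 / 8,990 = 24.9475 ‰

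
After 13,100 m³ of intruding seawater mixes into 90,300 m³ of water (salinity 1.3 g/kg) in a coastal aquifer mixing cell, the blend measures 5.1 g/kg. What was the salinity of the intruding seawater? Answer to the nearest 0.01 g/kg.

31.29 g/kg

Salt balance: 90,300×1.3 + 13,100×S = 103,400×5.1
117,390 + 13,100·S = 527,340
S = (527,340 − 117,390) / 13,100 = 31.2939 g/kg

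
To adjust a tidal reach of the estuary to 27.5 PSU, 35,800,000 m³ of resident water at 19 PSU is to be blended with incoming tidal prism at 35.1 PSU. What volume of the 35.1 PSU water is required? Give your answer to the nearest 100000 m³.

40000000 m³

Salt balance: 35,800,000×19 + V×35.1 = (35,800,000+V)×27.5
680,200,000 + 35.1V = 984,500,000 + 27.5V
304,300,000 = 7.6V
V = 40,039,473.68 m³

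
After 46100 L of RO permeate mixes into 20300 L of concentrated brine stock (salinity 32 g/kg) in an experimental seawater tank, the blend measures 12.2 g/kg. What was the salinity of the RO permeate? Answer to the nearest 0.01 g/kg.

3.48 g/kg

Salt balance: 20,300×32 + 46,100×S = 66,400×12.2
649,600 + 46,100·S = 810,080
S = (810,080 − 649,600) / 46,100 = 3.4811 g/kg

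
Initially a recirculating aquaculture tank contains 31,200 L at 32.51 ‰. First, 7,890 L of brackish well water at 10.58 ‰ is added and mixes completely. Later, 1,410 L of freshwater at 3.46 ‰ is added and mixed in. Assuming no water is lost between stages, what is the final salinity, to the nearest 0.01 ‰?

27.23 ‰

Total salt / total volume:
Initial salt = 31,200×32.51 = 1,014,312
After stage 1: salt = 1,014,312 + 7,890×10.58 = 1,097,788.2; volume = 39,090 L; S = 28.084 ‰
After stage 2: salt = 1,097,788.2 + 1,410×3.46 = 1,102,666.8; volume = 40,500 L
S = 1,102,666.8 / 40,500 = 27.2263 ‰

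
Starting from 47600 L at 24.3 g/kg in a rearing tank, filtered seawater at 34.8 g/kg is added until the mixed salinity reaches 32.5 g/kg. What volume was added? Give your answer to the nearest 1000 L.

170000 L

Salt balance: 47,600×24.3 + V×34.8 = (47,600+V)×32.5
1,156,680 + 34.8V = 1,547,000 + 32.5V
390,320 = 2.3V
V = 169,704.35 L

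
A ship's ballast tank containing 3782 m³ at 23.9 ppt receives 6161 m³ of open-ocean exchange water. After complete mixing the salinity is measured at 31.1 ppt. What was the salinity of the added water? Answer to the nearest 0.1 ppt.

35.5 ppt

Salt balance: 3,782×23.9 + 6,161×S = 9,943×31.1
90,389.8 + 6,161·S = 309,227.3
S = (309,227.3 − 90,389.8) / 6,161 = 35.5198 ppt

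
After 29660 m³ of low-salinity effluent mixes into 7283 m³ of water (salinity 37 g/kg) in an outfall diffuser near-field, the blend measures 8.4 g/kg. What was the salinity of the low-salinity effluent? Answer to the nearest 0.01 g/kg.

1.38 g/kg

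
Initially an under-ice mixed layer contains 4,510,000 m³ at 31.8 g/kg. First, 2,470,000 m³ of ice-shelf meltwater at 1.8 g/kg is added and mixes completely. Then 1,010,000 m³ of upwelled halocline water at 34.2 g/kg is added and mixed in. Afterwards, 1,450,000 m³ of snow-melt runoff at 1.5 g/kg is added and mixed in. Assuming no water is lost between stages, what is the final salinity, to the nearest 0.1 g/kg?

19.6 g/kg

Conserving salt mass:
Initial salt = 4,510,000×31.8 = 143,418,000
After stage 1: salt = 143,418,000 + 2,470,000×1.8 = 147,864,000; volume = 6,980,000 m³; S = 21.184 g/kg
After stage 2: salt = 147,864,000 + 1,010,000×34.2 = 182,406,000; volume = 7,990,000 m³; S = 22.829 g/kg
After stage 3: salt = 182,406,000 + 1,450,000×1.5 = 184,581,000; volume = 9,440,000 m³
S = 184,581,000 / 9,440,000 = 19.5531 g/kg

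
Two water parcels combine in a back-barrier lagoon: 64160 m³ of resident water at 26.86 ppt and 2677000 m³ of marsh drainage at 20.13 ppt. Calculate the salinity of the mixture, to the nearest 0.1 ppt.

Conserving salt mass:
salt = 64,160×26.86 + 2,677,000×20.13 = 1,723,337.6 + 53,888,010 = 55,611,347.6
volume = 64,160 + 2,677,000 = 2,741,160 m³
S = 55,611,347.6 / 2,741,160 = 20.288 ppt

20.3 ppt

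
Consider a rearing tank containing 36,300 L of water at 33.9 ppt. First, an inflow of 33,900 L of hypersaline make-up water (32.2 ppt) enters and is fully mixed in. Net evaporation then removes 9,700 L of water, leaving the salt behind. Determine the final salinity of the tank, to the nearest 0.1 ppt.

After mixing: salt = 36,300×33.9 + 33,900×32.2 = 2,322,150; volume = 70,200 L
After evaporation: salt unchanged = 2,322,150; volume = 70,200 − 9,700 = 60,500 L
S = 2,322,150 / 60,500 = 38.3826 ppt

38.4 ppt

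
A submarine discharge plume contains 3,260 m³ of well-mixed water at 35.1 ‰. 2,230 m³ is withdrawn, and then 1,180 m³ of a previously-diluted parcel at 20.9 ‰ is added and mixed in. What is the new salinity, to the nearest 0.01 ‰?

Remaining after removal: 1,030 m³ at 35.1 ‰ (salt = 36,153)
After addition: salt = 36,153 + 1,180×20.9 = 60,815; volume = 2,210 m³
S = 60,815 / 2,210 = 27.5181 ‰

27.52 ‰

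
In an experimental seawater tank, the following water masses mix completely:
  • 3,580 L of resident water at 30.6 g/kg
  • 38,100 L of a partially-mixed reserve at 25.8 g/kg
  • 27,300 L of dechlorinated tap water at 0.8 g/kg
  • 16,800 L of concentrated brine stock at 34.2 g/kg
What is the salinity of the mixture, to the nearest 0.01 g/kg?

19.69 g/kg

Total salt / total volume:
salt = 3,580×30.6 + 38,100×25.8 + 27,300×0.8 + 16,800×34.2 = 109,548 + 982,980 + 21,840 + 574,560 = 1,688,928
volume = 3,580 + 38,100 + 27,300 + 16,800 = 85,780 L
S = 1,688,928 / 85,780 = 19.6891 g/kg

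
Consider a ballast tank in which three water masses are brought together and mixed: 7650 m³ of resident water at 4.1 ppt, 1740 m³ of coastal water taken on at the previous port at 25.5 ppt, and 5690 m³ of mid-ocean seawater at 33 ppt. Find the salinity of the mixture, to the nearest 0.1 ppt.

Salt balance:
salt = 7,650×4.1 + 1,740×25.5 + 5,690×33 = 31,365 + 44,370 + 187,770 = 263,505
volume = 7,650 + 1,740 + 5,690 = 15,080 m³
S = 263,505 / 15,080 = 17.474 ppt

17.5 ppt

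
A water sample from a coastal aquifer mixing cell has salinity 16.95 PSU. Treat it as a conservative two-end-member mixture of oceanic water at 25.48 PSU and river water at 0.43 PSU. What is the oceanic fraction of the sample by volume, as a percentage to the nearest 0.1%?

Let g be the oceanic fraction. Salt balance per unit volume:
g×25.48 + (1−g)×0.43 = 16.95
g = (16.95 − 0.43) / (25.48 − 0.43) = 16.52/25.05 = 0.6595

65.9%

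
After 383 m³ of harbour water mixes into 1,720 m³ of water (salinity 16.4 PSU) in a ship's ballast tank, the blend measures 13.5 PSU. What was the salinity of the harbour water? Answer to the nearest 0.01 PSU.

Salt balance: 1,720×16.4 + 383×S = 2,103×13.5
28,208 + 383·S = 28,390.5
S = (28,390.5 − 28,208) / 383 = 0.4765 PSU

0.48 PSU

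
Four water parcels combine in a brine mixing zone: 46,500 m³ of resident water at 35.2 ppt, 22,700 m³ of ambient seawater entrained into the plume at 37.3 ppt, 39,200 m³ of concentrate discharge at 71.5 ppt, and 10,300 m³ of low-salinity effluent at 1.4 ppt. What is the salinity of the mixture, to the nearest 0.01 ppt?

Mass of salt is conserved:
salt = 46,500×35.2 + 22,700×37.3 + 39,200×71.5 + 10,300×1.4 = 1,636,800 + 846,710 + 2,802,800 + 14,420 = 5,300,730
volume = 46,500 + 22,700 + 39,200 + 10,300 = 118,700 m³
S = 5,300,730 / 118,700 = 44.6565 ppt

44.66 ppt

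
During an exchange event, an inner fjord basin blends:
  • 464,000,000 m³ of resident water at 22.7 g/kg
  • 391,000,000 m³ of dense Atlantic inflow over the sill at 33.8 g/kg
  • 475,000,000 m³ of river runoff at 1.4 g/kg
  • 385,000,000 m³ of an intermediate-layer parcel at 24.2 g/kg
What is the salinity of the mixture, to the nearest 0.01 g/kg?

19.67 g/kg

Mass of salt is conserved:
salt = 464,000,000×22.7 + 391,000,000×33.8 + 475,000,000×1.4 + 385,000,000×24.2 = 10,532,800,000 + 13,215,800,000 + 665,000,000 + 9,317,000,000 = 33,730,600,000
volume = 464,000,000 + 391,000,000 + 475,000,000 + 385,000,000 = 1,715,000,000 m³
S = 33,730,600,000 / 1,715,000,000 = 19.668 g/kg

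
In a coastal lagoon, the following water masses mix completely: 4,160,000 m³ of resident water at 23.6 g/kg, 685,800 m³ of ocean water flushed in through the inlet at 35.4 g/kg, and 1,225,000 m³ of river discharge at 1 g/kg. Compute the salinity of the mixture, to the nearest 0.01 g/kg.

20.37 g/kg

Salt balance:
salt = 4,160,000×23.6 + 685,800×35.4 + 1,225,000×1 = 98,176,000 + 24,277,320 + 1,225,000 = 123,678,320
volume = 4,160,000 + 685,800 + 1,225,000 = 6,070,800 m³
S = 123,678,320 / 6,070,800 = 20.3727 g/kg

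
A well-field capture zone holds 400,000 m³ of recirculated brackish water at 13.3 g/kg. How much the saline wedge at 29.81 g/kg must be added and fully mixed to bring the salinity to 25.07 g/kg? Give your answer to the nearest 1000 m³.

993000 m³

Salt balance: 400,000×13.3 + V×29.81 = (400,000+V)×25.07
5,320,000 + 29.81V = 10,028,000 + 25.07V
4,708,000 = 4.74V
V = 993,248.95 m³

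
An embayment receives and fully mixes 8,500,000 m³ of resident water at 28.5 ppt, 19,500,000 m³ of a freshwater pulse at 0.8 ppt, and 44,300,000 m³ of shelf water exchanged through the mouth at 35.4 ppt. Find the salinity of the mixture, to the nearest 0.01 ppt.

25.26 ppt

By conservation of dissolved salt,
salt = 8,500,000×28.5 + 19,500,000×0.8 + 44,300,000×35.4 = 242,250,000 + 15,600,000 + 1,568,220,000 = 1,826,070,000
volume = 8,500,000 + 19,500,000 + 44,300,000 = 72,300,000 m³
S = 1,826,070,000 / 72,300,000 = 25.2568 ppt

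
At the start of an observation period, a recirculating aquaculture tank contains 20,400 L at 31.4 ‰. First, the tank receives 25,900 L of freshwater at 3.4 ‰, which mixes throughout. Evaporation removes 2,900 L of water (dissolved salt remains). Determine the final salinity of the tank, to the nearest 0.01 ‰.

16.79 ‰

After mixing: salt = 20,400×31.4 + 25,900×3.4 = 728,620; volume = 46,300 L
After evaporation: salt unchanged = 728,620; volume = 46,300 − 2,900 = 43,400 L
S = 728,620 / 43,400 = 16.7885 ‰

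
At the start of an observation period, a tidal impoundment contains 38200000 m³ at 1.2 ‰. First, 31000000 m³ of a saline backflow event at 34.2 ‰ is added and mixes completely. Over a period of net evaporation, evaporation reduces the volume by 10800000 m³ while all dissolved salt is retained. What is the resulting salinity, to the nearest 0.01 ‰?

18.94 ‰

After mixing: salt = 38,200,000×1.2 + 31,000,000×34.2 = 1,106,040,000; volume = 69,200,000 m³
After evaporation: salt unchanged = 1,106,040,000; volume = 69,200,000 − 10,800,000 = 58,400,000 m³
S = 1,106,040,000 / 58,400,000 = 18.939 ‰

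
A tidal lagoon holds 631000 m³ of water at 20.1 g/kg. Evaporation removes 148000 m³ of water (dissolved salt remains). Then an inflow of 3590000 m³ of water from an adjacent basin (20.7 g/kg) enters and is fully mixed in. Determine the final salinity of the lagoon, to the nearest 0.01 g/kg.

21.36 g/kg

After evaporation: salt = 631,000×20.1 = 12,683,100; volume = 631,000 − 148,000 = 483,000 m³
After mixing: salt = 12,683,100 + 3,590,000×20.7 = 86,996,100; volume = 483,000 + 3,590,000 = 4,073,000 m³
S = 86,996,100 / 4,073,000 = 21.3592 g/kg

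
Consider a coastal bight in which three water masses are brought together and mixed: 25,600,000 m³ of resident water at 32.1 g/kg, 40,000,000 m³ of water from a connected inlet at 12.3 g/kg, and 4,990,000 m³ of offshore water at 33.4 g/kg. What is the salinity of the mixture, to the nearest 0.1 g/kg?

Weighted by volume,
salt = 25,600,000×32.1 + 40,000,000×12.3 + 4,990,000×33.4 = 821,760,000 + 492,000,000 + 166,666,000 = 1,480,426,000
volume = 25,600,000 + 40,000,000 + 4,990,000 = 70,590,000 m³
S = 1,480,426,000 / 70,590,000 = 20.972 g/kg

21.0 g/kg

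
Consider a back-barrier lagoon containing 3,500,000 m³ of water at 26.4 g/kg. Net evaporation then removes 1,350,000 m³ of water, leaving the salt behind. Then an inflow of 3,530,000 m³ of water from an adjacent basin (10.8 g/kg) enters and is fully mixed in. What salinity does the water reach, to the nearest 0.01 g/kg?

22.98 g/kg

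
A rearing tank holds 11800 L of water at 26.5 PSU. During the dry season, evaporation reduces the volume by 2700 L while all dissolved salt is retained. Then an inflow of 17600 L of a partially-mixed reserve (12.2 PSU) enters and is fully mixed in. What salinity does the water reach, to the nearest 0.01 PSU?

19.75 PSU

After evaporation: salt = 11,800×26.5 = 312,700; volume = 11,800 − 2,700 = 9,100 L
After mixing: salt = 312,700 + 17,600×12.2 = 527,420; volume = 9,100 + 17,600 = 26,700 L
S = 527,420 / 26,700 = 19.7536 PSU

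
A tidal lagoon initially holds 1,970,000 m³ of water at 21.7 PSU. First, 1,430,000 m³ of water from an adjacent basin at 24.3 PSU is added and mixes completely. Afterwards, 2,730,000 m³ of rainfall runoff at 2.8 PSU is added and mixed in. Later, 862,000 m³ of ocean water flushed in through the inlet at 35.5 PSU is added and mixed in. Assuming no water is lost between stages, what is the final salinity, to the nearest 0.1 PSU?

Weighted by volume,
Initial salt = 1,970,000×21.7 = 42,749,000
After stage 1: salt = 42,749,000 + 1,430,000×24.3 = 77,498,000; volume = 3,400,000 m³; S = 22.794 PSU
After stage 2: salt = 77,498,000 + 2,730,000×2.8 = 85,142,000; volume = 6,130,000 m³; S = 13.889 PSU
After stage 3: salt = 85,142,000 + 862,000×35.5 = 115,743,000; volume = 6,992,000 m³
S = 115,743,000 / 6,992,000 = 16.5536 PSU

16.6 PSU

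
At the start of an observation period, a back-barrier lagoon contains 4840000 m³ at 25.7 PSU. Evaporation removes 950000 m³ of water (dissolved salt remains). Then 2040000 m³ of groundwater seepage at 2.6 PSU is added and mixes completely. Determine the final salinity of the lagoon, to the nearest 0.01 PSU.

After evaporation: salt = 4,840,000×25.7 = 124,388,000; volume = 4,840,000 − 950,000 = 3,890,000 m³
After mixing: salt = 124,388,000 + 2,040,000×2.6 = 129,692,000; volume = 3,890,000 + 2,040,000 = 5,930,000 m³
S = 129,692,000 / 5,930,000 = 21.8705 PSU

21.87 PSU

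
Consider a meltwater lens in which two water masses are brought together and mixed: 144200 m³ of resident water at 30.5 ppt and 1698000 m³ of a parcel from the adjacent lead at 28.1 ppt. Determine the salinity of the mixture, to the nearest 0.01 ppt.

Total salt / total volume:
salt = 144,200×30.5 + 1,698,000×28.1 = 4,398,100 + 47,713,800 = 52,111,900
volume = 144,200 + 1,698,000 = 1,842,200 m³
S = 52,111,900 / 1,842,200 = 28.2879 ppt

28.29 ppt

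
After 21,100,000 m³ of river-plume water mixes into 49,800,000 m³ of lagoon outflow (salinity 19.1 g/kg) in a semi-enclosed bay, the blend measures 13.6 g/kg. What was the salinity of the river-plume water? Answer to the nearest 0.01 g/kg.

Salt balance: 49,800,000×19.1 + 21,100,000×S = 70,900,000×13.6
951,180,000 + 21,100,000·S = 964,240,000
S = (964,240,000 − 951,180,000) / 21,100,000 = 0.619 g/kg

0.62 g/kg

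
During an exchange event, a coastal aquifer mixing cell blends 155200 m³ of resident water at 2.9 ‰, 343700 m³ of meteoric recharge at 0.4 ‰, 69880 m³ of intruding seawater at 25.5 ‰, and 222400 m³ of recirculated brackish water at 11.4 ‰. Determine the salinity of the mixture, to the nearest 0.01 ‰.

Weighted by volume,
salt = 155,200×2.9 + 343,700×0.4 + 69,880×25.5 + 222,400×11.4 = 450,080 + 137,480 + 1,781,940 + 2,535,360 = 4,904,860
volume = 155,200 + 343,700 + 69,880 + 222,400 = 791,180 m³
S = 4,904,860 / 791,180 = 6.1994 ‰

6.20 ‰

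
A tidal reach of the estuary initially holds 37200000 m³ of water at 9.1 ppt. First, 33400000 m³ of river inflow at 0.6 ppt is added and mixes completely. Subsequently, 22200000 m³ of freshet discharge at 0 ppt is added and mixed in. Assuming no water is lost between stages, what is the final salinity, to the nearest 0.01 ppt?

Weighted by volume,
Initial salt = 37,200,000×9.1 = 338,520,000
After stage 1: salt = 338,520,000 + 33,400,000×0.6 = 358,560,000; volume = 70,600,000 m³; S = 5.079 ppt
After stage 2: salt = 358,560,000 + 22,200,000×0 = 358,560,000; volume = 92,800,000 m³
S = 358,560,000 / 92,800,000 = 3.8638 ppt

3.86 ppt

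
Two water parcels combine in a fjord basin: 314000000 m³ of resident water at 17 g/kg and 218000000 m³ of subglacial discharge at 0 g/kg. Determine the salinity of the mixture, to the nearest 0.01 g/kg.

Weighted by volume,
salt = 314,000,000×17 + 218,000,000×0 = 5,338,000,000 + 0 = 5,338,000,000
volume = 314,000,000 + 218,000,000 = 532,000,000 m³
S = 5,338,000,000 / 532,000,000 = 10.0338 g/kg

10.03 g/kg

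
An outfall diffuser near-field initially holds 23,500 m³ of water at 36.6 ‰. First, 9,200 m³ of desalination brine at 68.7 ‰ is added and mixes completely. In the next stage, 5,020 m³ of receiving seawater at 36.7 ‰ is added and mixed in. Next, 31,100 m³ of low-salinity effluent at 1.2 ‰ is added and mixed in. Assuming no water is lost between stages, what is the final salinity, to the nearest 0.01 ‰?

By conservation of dissolved salt,
Initial salt = 23,500×36.6 = 860,100
After stage 1: salt = 860,100 + 9,200×68.7 = 1,492,140; volume = 32,700 m³; S = 45.631 ‰
After stage 2: salt = 1,492,140 + 5,020×36.7 = 1,676,374; volume = 37,720 m³; S = 44.443 ‰
After stage 3: salt = 1,676,374 + 31,100×1.2 = 1,713,694; volume = 68,820 m³
S = 1,713,694 / 68,820 = 24.9011 ‰

24.90 ‰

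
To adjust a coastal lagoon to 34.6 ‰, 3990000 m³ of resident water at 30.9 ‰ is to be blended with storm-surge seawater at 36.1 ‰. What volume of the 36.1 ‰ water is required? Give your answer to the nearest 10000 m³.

9840000 m³

Salt balance: 3,990,000×30.9 + V×36.1 = (3,990,000+V)×34.6
123,291,000 + 36.1V = 138,054,000 + 34.6V
14,763,000 = 1.5V
V = 9,842,000 m³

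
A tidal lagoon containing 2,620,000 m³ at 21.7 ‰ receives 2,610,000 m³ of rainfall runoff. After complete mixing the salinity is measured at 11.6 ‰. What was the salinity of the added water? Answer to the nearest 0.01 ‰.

1.46 ‰

Salt balance: 2,620,000×21.7 + 2,610,000×S = 5,230,000×11.6
56,854,000 + 2,610,000·S = 60,668,000
S = (60,668,000 − 56,854,000) / 2,610,000 = 1.4613 ‰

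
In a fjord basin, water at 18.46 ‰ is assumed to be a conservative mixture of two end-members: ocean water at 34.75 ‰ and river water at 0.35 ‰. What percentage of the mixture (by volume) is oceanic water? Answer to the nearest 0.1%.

52.6%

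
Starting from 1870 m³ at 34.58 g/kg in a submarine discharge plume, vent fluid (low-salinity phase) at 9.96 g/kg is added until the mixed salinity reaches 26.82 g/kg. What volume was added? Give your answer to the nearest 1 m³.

861 m³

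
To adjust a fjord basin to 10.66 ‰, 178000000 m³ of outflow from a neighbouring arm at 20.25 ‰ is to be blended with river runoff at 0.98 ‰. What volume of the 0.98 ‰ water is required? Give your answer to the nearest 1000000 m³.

176000000 m³

Salt balance: 178,000,000×20.25 + V×0.98 = (178,000,000+V)×10.66
3,604,500,000 + 0.98V = 1,897,480,000 + 10.66V
1,707,020,000 = 9.68V
V = 176,345,041.32 m³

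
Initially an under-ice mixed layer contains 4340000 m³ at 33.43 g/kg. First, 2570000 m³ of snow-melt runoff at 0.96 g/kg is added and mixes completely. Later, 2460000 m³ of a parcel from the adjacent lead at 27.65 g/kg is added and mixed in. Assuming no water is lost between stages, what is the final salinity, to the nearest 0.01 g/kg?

23.01 g/kg

Mass of salt is conserved:
Initial salt = 4,340,000×33.43 = 145,086,200
After stage 1: salt = 145,086,200 + 2,570,000×0.96 = 147,553,400; volume = 6,910,000 m³; S = 21.354 g/kg
After stage 2: salt = 147,553,400 + 2,460,000×27.65 = 215,572,400; volume = 9,370,000 m³
S = 215,572,400 / 9,370,000 = 23.0067 g/kg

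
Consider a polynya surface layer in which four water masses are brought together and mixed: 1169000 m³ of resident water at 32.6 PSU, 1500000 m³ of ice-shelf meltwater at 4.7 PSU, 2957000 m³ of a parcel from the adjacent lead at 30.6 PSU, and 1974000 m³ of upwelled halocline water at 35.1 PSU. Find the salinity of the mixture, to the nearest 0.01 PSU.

Mass of salt is conserved:
salt = 1,169,000×32.6 + 1,500,000×4.7 + 2,957,000×30.6 + 1,974,000×35.1 = 38,109,400 + 7,050,000 + 90,484,200 + 69,287,400 = 204,931,000
volume = 1,169,000 + 1,500,000 + 2,957,000 + 1,974,000 = 7,600,000 m³
S = 204,931,000 / 7,600,000 = 26.9646 PSU

26.96 PSU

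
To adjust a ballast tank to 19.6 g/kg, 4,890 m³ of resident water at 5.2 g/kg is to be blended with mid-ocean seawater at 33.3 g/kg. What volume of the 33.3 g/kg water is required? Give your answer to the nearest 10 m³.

5140 m³

Salt balance: 4,890×5.2 + V×33.3 = (4,890+V)×19.6
25,428 + 33.3V = 95,844 + 19.6V
70,416 = 13.7V
V = 5,139.85 m³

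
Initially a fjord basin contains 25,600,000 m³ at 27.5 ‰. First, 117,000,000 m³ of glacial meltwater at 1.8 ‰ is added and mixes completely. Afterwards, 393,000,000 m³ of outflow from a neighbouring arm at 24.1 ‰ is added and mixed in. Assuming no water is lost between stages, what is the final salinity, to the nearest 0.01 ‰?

19.39 ‰

Total salt / total volume:
Initial salt = 25,600,000×27.5 = 704,000,000
After stage 1: salt = 704,000,000 + 117,000,000×1.8 = 914,600,000; volume = 142,600,000 m³; S = 6.414 ‰
After stage 2: salt = 914,600,000 + 393,000,000×24.1 = 10,385,900,000; volume = 535,600,000 m³
S = 10,385,900,000 / 535,600,000 = 19.3912 ‰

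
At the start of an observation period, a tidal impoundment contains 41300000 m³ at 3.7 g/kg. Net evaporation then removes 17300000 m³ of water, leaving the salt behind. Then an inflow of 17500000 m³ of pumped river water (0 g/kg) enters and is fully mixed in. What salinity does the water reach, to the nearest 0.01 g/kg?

After evaporation: salt = 41,300,000×3.7 = 152,810,000; volume = 41,300,000 − 17,300,000 = 24,000,000 m³
After mixing: salt = 152,810,000 + 17,500,000×0 = 152,810,000; volume = 24,000,000 + 17,500,000 = 41,500,000 m³
S = 152,810,000 / 41,500,000 = 3.6822 g/kg

3.68 g/kg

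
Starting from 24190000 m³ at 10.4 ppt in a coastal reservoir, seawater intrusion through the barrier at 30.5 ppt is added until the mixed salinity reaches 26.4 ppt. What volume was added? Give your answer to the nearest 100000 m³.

Salt balance: 24,190,000×10.4 + V×30.5 = (24,190,000+V)×26.4
251,576,000 + 30.5V = 638,616,000 + 26.4V
387,040,000 = 4.1V
V = 94,400,000 m³

94400000 m³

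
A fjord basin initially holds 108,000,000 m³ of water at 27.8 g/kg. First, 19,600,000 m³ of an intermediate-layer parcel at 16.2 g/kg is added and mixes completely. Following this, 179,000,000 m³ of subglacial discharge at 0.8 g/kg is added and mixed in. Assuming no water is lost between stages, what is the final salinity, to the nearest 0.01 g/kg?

11.30 g/kg

Salt balance:
Initial salt = 108,000,000×27.8 = 3,002,400,000
After stage 1: salt = 3,002,400,000 + 19,600,000×16.2 = 3,319,920,000; volume = 127,600,000 m³; S = 26.018 g/kg
After stage 2: salt = 3,319,920,000 + 179,000,000×0.8 = 3,463,120,000; volume = 306,600,000 m³
S = 3,463,120,000 / 306,600,000 = 11.2952 g/kg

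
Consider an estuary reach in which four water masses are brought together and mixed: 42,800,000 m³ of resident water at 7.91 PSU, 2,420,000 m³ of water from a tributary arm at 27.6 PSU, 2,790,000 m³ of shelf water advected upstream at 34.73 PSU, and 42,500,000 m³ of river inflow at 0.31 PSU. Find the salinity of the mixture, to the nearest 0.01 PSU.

Mass of salt is conserved:
salt = 42,800,000×7.91 + 2,420,000×27.6 + 2,790,000×34.73 + 42,500,000×0.31 = 338,548,000 + 66,792,000 + 96,896,700 + 13,175,000 = 515,411,700
volume = 42,800,000 + 2,420,000 + 2,790,000 + 42,500,000 = 90,510,000 m³
S = 515,411,700 / 90,510,000 = 5.6945 PSU

5.69 PSU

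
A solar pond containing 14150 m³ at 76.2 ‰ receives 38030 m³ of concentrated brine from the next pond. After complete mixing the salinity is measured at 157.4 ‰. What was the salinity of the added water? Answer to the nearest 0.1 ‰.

Salt balance: 14,150×76.2 + 38,030×S = 52,180×157.4
1,078,230 + 38,030·S = 8,213,132
S = (8,213,132 − 1,078,230) / 38,030 = 187.6125 ‰

187.6 ‰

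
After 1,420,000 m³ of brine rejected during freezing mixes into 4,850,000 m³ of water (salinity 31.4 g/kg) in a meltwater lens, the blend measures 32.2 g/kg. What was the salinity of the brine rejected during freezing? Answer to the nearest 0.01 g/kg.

Salt balance: 4,850,000×31.4 + 1,420,000×S = 6,270,000×32.2
152,290,000 + 1,420,000·S = 201,894,000
S = (201,894,000 − 152,290,000) / 1,420,000 = 34.9324 g/kg

34.93 g/kg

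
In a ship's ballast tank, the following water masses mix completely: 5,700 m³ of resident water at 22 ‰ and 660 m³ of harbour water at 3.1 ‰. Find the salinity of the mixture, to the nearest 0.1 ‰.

Conserving salt mass:
salt = 5,700×22 + 660×3.1 = 125,400 + 2,046 = 127,446
volume = 5,700 + 660 = 6,360 m³
S = 127,446 / 6,360 = 20.039 ‰

20.0 ‰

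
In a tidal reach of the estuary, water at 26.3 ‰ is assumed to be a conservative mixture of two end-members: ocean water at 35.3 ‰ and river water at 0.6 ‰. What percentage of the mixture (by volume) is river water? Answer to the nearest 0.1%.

Let f be the freshwater fraction. Salt balance per unit volume:
f×0.6 + (1−f)×35.3 = 26.3
f = (35.3 − 26.3) / (35.3 − 0.6) = 9/34.7 = 0.2594

25.9%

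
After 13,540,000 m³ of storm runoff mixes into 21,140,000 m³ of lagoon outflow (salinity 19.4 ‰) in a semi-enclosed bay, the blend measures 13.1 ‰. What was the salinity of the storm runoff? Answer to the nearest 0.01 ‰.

3.26 ‰

Salt balance: 21,140,000×19.4 + 13,540,000×S = 34,680,000×13.1
410,116,000 + 13,540,000·S = 454,308,000
S = (454,308,000 − 410,116,000) / 13,540,000 = 3.2638 ‰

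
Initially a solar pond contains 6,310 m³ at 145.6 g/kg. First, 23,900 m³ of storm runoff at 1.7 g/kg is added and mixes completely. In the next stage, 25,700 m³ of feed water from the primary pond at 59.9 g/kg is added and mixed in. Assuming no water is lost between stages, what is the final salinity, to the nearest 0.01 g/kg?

44.69 g/kg

Salt balance:
Initial salt = 6,310×145.6 = 918,736
After stage 1: salt = 918,736 + 23,900×1.7 = 959,366; volume = 30,210 m³; S = 31.757 g/kg
After stage 2: salt = 959,366 + 25,700×59.9 = 2,498,796; volume = 55,910 m³
S = 2,498,796 / 55,910 = 44.6932 g/kg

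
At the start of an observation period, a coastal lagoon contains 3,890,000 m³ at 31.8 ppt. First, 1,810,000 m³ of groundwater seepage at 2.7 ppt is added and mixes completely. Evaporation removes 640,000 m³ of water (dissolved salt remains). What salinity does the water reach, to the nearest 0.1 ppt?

After mixing: salt = 3,890,000×31.8 + 1,810,000×2.7 = 128,589,000; volume = 5,700,000 m³
After evaporation: salt unchanged = 128,589,000; volume = 5,700,000 − 640,000 = 5,060,000 m³
S = 128,589,000 / 5,060,000 = 25.4128 ppt

25.4 ppt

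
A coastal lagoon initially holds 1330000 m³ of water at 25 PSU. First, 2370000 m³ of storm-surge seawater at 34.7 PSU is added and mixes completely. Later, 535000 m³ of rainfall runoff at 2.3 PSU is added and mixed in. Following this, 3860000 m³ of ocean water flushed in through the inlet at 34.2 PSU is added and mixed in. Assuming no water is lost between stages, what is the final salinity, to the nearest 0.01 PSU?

Total salt / total volume:
Initial salt = 1,330,000×25 = 33,250,000
After stage 1: salt = 33,250,000 + 2,370,000×34.7 = 115,489,000; volume = 3,700,000 m³; S = 31.213 PSU
After stage 2: salt = 115,489,000 + 535,000×2.3 = 116,719,500; volume = 4,235,000 m³; S = 27.561 PSU
After stage 3: salt = 116,719,500 + 3,860,000×34.2 = 248,731,500; volume = 8,095,000 m³
S = 248,731,500 / 8,095,000 = 30.7266 PSU

30.73 PSU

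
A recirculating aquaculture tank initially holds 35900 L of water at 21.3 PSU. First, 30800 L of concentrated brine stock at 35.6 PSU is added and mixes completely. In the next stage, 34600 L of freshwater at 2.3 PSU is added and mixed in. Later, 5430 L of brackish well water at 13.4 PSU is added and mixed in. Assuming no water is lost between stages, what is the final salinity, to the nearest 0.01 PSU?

18.87 PSU

Conserving salt mass:
Initial salt = 35,900×21.3 = 764,670
After stage 1: salt = 764,670 + 30,800×35.6 = 1,861,150; volume = 66,700 L; S = 27.903 PSU
After stage 2: salt = 1,861,150 + 34,600×2.3 = 1,940,730; volume = 101,300 L; S = 19.158 PSU
After stage 3: salt = 1,940,730 + 5,430×13.4 = 2,013,492; volume = 106,730 L
S = 2,013,492 / 106,730 = 18.8653 PSU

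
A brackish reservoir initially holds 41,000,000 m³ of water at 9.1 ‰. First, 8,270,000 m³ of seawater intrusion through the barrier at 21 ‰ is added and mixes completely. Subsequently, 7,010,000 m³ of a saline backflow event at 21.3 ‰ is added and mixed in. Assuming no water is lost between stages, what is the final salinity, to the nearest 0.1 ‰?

12.4 ‰

Salt balance:
Initial salt = 41,000,000×9.1 = 373,100,000
After stage 1: salt = 373,100,000 + 8,270,000×21 = 546,770,000; volume = 49,270,000 m³; S = 11.097 ‰
After stage 2: salt = 546,770,000 + 7,010,000×21.3 = 696,083,000; volume = 56,280,000 m³
S = 696,083,000 / 56,280,000 = 12.3682 ‰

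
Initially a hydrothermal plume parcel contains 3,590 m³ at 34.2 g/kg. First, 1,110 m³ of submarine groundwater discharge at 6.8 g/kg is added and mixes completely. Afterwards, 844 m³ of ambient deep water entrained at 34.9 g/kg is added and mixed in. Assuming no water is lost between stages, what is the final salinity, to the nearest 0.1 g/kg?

By conservation of dissolved salt,
Initial salt = 3,590×34.2 = 122,778
After stage 1: salt = 122,778 + 1,110×6.8 = 130,326; volume = 4,700 m³; S = 27.729 g/kg
After stage 2: salt = 130,326 + 844×34.9 = 159,781.6; volume = 5,544 m³
S = 159,781.6 / 5,544 = 28.8206 g/kg

28.8 g/kg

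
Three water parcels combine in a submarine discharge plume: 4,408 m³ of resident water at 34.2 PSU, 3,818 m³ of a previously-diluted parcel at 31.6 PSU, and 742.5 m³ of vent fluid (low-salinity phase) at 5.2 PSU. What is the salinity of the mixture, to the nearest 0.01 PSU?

30.69 PSU

Mass of salt is conserved:
salt = 4,408×34.2 + 3,818×31.6 + 742.5×5.2 = 150,753.6 + 120,648.8 + 3,861 = 275,263.4
volume = 4,408 + 3,818 + 742.5 = 8,968.5 m³
S = 275,263.4 / 8,968.5 = 30.6922 PSU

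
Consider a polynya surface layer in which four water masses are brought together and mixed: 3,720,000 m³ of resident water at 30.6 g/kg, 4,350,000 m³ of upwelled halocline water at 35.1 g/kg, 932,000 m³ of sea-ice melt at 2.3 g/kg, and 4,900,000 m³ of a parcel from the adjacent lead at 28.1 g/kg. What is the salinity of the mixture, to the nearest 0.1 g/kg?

29.2 g/kg

Conserving salt mass:
salt = 3,720,000×30.6 + 4,350,000×35.1 + 932,000×2.3 + 4,900,000×28.1 = 113,832,000 + 152,685,000 + 2,143,600 + 137,690,000 = 406,350,600
volume = 3,720,000 + 4,350,000 + 932,000 + 4,900,000 = 13,902,000 m³
S = 406,350,600 / 13,902,000 = 29.23 g/kg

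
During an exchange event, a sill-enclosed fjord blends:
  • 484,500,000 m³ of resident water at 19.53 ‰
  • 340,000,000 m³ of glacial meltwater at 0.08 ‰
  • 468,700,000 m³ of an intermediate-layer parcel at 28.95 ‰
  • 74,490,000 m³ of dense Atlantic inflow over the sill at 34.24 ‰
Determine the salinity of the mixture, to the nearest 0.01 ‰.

18.72 ‰

Weighted by volume,
salt = 484,500,000×19.53 + 340,000,000×0.08 + 468,700,000×28.95 + 74,490,000×34.24 = 9,462,285,000 + 27,200,000 + 13,568,865,000 + 2,550,537,600 = 25,608,887,600
volume = 484,500,000 + 340,000,000 + 468,700,000 + 74,490,000 = 1,367,690,000 m³
S = 25,608,887,600 / 1,367,690,000 = 18.7242 ‰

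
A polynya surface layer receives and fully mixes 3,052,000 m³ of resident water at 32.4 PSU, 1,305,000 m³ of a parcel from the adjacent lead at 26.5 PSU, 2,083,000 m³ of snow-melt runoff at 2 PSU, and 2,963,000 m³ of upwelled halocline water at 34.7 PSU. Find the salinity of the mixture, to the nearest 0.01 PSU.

25.57 PSU

Total salt / total volume:
salt = 3,052,000×32.4 + 1,305,000×26.5 + 2,083,000×2 + 2,963,000×34.7 = 98,884,800 + 34,582,500 + 4,166,000 + 102,816,100 = 240,449,400
volume = 3,052,000 + 1,305,000 + 2,083,000 + 2,963,000 = 9,403,000 m³
S = 240,449,400 / 9,403,000 = 25.5716 PSU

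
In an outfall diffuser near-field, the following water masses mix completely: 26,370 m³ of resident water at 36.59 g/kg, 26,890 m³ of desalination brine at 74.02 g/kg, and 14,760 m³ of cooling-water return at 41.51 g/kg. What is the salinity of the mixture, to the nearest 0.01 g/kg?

52.45 g/kg

Salt balance:
salt = 26,370×36.59 + 26,890×74.02 + 14,760×41.51 = 964,878.3 + 1,990,397.8 + 612,687.6 = 3,567,963.7
volume = 26,370 + 26,890 + 14,760 = 68,020 m³
S = 3,567,963.7 / 68,020 = 52.4546 g/kg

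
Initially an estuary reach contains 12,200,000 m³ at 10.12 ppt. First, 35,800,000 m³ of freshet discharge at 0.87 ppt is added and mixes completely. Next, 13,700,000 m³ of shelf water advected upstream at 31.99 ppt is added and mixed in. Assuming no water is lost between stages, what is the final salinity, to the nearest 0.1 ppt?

Conserving salt mass:
Initial salt = 12,200,000×10.12 = 123,464,000
After stage 1: salt = 123,464,000 + 35,800,000×0.87 = 154,610,000; volume = 48,000,000 m³; S = 3.221 ppt
After stage 2: salt = 154,610,000 + 13,700,000×31.99 = 592,873,000; volume = 61,700,000 m³
S = 592,873,000 / 61,700,000 = 9.609 ppt

9.6 ppt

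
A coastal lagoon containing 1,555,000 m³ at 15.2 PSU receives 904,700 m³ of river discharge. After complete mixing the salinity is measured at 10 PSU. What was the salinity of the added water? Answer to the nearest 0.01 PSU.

1.06 PSU

Salt balance: 1,555,000×15.2 + 904,700×S = 2,459,700×10
23,636,000 + 904,700·S = 24,597,000
S = (24,597,000 − 23,636,000) / 904,700 = 1.0622 PSU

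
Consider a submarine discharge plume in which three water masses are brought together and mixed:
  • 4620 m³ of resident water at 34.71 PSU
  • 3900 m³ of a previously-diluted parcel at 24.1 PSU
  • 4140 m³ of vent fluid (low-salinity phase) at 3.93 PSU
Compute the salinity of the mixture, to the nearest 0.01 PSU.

21.38 PSU

Mass of salt is conserved:
salt = 4,620×34.71 + 3,900×24.1 + 4,140×3.93 = 160,360.2 + 93,990 + 16,270.2 = 270,620.4
volume = 4,620 + 3,900 + 4,140 = 12,660 m³
S = 270,620.4 / 12,660 = 21.376 PSU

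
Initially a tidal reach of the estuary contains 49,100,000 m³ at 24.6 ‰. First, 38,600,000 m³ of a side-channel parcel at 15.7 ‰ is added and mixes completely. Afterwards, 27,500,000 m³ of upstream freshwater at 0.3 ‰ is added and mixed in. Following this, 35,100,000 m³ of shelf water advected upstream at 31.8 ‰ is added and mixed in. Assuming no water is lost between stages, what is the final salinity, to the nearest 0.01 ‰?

19.55 ‰

Total salt / total volume:
Initial salt = 49,100,000×24.6 = 1,207,860,000
After stage 1: salt = 1,207,860,000 + 38,600,000×15.7 = 1,813,880,000; volume = 87,700,000 m³; S = 20.683 ‰
After stage 2: salt = 1,813,880,000 + 27,500,000×0.3 = 1,822,130,000; volume = 115,200,000 m³; S = 15.817 ‰
After stage 3: salt = 1,822,130,000 + 35,100,000×31.8 = 2,938,310,000; volume = 150,300,000 m³
S = 2,938,310,000 / 150,300,000 = 19.5496 ‰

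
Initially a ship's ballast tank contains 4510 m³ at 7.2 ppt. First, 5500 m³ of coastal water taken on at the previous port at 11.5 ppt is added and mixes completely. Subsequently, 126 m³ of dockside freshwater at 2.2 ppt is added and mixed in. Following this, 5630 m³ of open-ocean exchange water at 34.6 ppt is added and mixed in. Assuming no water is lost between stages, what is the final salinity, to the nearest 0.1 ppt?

18.4 ppt

Salt balance:
Initial salt = 4,510×7.2 = 32,472
After stage 1: salt = 32,472 + 5,500×11.5 = 95,722; volume = 10,010 m³; S = 9.563 ppt
After stage 2: salt = 95,722 + 126×2.2 = 95,999.2; volume = 10,136 m³; S = 9.471 ppt
After stage 3: salt = 95,999.2 + 5,630×34.6 = 290,797.2; volume = 15,766 m³
S = 290,797.2 / 15,766 = 18.4446 ppt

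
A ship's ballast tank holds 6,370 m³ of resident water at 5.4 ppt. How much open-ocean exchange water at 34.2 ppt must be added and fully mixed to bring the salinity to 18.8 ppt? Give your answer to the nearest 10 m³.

5540 m³

Salt balance: 6,370×5.4 + V×34.2 = (6,370+V)×18.8
34,398 + 34.2V = 119,756 + 18.8V
85,358 = 15.4V
V = 5,542.73 m³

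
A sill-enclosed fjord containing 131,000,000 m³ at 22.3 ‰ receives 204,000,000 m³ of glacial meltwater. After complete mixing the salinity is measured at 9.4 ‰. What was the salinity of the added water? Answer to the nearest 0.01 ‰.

1.12 ‰

Salt balance: 131,000,000×22.3 + 204,000,000×S = 335,000,000×9.4
2,921,300,000 + 204,000,000·S = 3,149,000,000
S = (3,149,000,000 − 2,921,300,000) / 204,000,000 = 1.1162 ‰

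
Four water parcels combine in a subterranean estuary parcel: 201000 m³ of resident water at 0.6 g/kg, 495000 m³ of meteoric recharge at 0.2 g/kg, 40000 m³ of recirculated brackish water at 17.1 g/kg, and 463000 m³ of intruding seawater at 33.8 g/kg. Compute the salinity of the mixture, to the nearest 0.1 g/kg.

By conservation of dissolved salt,
salt = 201,000×0.6 + 495,000×0.2 + 40,000×17.1 + 463,000×33.8 = 120,600 + 99,000 + 684,000 + 15,649,400 = 16,553,000
volume = 201,000 + 495,000 + 40,000 + 463,000 = 1,199,000 m³
S = 16,553,000 / 1,199,000 = 13.806 g/kg

13.8 g/kg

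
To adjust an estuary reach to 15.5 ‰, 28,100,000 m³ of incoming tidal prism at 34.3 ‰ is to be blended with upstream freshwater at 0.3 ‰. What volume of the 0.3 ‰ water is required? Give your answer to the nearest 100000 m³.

34800000 m³

Salt balance: 28,100,000×34.3 + V×0.3 = (28,100,000+V)×15.5
963,830,000 + 0.3V = 435,550,000 + 15.5V
528,280,000 = 15.2V
V = 34,755,263.16 m³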